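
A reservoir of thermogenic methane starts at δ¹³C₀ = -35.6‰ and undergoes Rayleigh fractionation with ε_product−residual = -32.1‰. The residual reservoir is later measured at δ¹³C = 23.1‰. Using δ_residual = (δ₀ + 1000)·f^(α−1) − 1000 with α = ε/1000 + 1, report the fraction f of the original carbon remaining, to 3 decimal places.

0.159

α − 1 = ε/1000 = -0.0321
(δ_res + 1000)/(δ₀ + 1000) = (23.1 + 1000)/(-35.6 + 1000) = 1023.1/964.4 = 1.060867
f = 1.060867^(1/-0.0321) = exp(ln(1.060867)/-0.0321) = exp(0.05909/-0.0321)
f = exp(-1.8407) = 0.1587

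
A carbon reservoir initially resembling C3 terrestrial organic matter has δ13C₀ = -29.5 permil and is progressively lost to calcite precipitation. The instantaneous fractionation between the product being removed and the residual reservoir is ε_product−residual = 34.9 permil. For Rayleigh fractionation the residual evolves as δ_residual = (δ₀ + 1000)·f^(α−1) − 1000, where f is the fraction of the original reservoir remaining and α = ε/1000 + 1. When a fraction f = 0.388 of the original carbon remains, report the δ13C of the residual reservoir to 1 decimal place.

-61.0 permil

Rayleigh residual: δ_res = (δ₀ + 1000)·f^(α−1) − 1000
α = ε/1000 + 1 = 1.03490, so α − 1 = 0.03490
f^(α−1) = 0.388^(0.03490) = 0.967498
δ_res = (-29.5 + 1000) × 0.967498 − 1000 = 938.957 − 1000 = -61.04 permil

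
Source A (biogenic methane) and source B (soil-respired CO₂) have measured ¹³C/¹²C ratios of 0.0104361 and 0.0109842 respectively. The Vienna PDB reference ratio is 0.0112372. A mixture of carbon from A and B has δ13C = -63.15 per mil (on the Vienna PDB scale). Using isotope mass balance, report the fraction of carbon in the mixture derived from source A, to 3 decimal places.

δ_A = (0.0104361/0.0112372 − 1)×1000 = (0.928710 − 1)×1000 = -71.290 per mil
δ_B = (0.0109842/0.0112372 − 1)×1000 = (0.977485 − 1)×1000 = -22.515 per mil
f_A = (δ_mix − δ_B)/(δ_A − δ_B) = (-63.15 − (-22.515))/(-71.290 − (-22.515))
f_A = -40.635 / -48.775 = 0.8331

0.833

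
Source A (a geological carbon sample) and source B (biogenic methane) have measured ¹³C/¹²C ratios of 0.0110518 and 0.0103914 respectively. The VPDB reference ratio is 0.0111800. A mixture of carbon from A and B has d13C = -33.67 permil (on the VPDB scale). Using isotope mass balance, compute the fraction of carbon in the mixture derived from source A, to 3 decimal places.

0.624

δ_A = (0.0110518/0.0111800 − 1)×1000 = (0.988533 − 1)×1000 = -11.467 permil
δ_B = (0.0103914/0.0111800 − 1)×1000 = (0.929463 − 1)×1000 = -70.537 permil
f_A = (δ_mix − δ_B)/(δ_A − δ_B) = (-33.67 − (-70.537))/(-11.467 − (-70.537))
f_A = 36.867 / 59.070 = 0.6241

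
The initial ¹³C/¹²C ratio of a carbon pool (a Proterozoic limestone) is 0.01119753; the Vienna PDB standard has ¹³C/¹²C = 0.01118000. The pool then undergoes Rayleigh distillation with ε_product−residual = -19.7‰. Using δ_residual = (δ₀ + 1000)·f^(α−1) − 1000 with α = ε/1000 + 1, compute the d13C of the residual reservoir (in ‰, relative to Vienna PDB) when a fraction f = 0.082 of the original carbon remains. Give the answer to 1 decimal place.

δ₀ = (0.01119753/0.01118000 − 1)×1000 = (1.001568 − 1)×1000 = 1.568‰
α − 1 = ε/1000 = -0.0197
f^(α−1) = 0.082^(-0.0197) = 1.050504
δ_res = (1.568 + 1000) × 1.050504 − 1000 = 1052.152 − 1000 = 52.15‰

52.2‰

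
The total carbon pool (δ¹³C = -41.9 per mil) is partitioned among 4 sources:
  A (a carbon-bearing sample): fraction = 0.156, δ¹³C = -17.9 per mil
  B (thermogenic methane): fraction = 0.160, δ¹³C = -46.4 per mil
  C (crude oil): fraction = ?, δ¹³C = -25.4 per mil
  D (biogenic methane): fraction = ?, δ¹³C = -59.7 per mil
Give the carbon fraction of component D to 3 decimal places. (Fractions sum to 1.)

Let f_D and f_C be the unknown fractions; fractions sum to 1 so f_D + f_C = 0.684.
Mass balance: Σ fᵢ·δᵢ = δ_bulk ⇒ f_D·(-59.7) + f_C·(-25.4) = -41.9 − (-10.216) = -31.684
Substitute f_C = 0.684 − f_D:
f_D·(-59.7 − -25.4) = -31.684 − 0.684×(-25.4) = -14.310
f_D = -14.310 / -34.3 = 0.4172

0.417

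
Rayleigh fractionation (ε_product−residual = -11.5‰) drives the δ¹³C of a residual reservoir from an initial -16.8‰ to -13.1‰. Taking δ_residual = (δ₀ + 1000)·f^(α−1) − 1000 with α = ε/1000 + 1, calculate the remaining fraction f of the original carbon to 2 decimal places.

α − 1 = ε/1000 = -0.0115
(δ_res + 1000)/(δ₀ + 1000) = (-13.1 + 1000)/(-16.8 + 1000) = 986.9/983.2 = 1.003763
f = 1.003763^(1/-0.0115) = exp(ln(1.003763)/-0.0115) = exp(0.00376/-0.0115)
f = exp(-0.3266) = 0.7214

0.72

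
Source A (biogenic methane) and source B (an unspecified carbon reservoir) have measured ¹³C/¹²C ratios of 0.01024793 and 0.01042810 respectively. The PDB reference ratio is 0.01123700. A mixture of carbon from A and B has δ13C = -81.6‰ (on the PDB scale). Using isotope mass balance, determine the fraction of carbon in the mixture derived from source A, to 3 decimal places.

δ_A = (0.01024793/0.01123700 − 1)×1000 = (0.911981 − 1)×1000 = -88.019‰
δ_B = (0.01042810/0.01123700 − 1)×1000 = (0.928015 − 1)×1000 = -71.985‰
f_A = (δ_mix − δ_B)/(δ_A − δ_B) = (-81.6 − (-71.985))/(-88.019 − (-71.985))
f_A = -9.615 / -16.034 = 0.5997

0.600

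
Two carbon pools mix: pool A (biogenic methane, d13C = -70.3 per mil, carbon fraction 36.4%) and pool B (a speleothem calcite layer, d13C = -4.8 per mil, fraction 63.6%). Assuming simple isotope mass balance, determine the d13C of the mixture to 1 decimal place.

-28.6 per mil

δ_mix = f_A·δ_A + f_B·δ_B
δ_mix = 0.364 × (-70.3) + 0.636 × (-4.8)
δ_mix = -25.59 + -3.05 = -28.64 per mil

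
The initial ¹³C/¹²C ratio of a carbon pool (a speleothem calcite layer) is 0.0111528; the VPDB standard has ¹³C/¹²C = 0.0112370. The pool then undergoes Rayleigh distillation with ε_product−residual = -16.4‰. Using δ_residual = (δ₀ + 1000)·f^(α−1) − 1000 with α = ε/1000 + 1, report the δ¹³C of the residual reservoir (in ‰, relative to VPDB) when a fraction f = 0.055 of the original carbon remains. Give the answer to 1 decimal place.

40.9‰

δ₀ = (0.0111528/0.0112370 − 1)×1000 = (0.992507 − 1)×1000 = -7.493‰
α − 1 = ε/1000 = -0.0164
f^(α−1) = 0.055^(-0.0164) = 1.048716
δ_res = (-7.493 + 1000) × 1.048716 − 1000 = 1040.858 − 1000 = 40.86‰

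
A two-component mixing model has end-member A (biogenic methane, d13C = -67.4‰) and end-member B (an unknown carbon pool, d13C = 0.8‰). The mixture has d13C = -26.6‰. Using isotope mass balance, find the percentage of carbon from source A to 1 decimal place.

δ_mix = f_A·δ_A + (1 − f_A)·δ_B  ⇒  f_A = (δ_mix − δ_B)/(δ_A − δ_B)
f_A = (-26.6 − (0.8)) / (-67.4 − (0.8))
f_A = -27.4 / -68.2 = 0.4018

40.2%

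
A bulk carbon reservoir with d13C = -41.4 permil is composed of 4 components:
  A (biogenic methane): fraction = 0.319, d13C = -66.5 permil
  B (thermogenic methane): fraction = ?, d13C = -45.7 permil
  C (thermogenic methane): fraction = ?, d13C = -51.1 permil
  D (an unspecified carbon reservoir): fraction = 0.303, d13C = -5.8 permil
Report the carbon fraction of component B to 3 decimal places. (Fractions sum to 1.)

Let f_B and f_C be the unknown fractions; fractions sum to 1 so f_B + f_C = 0.378.
Mass balance: Σ fᵢ·δᵢ = δ_bulk ⇒ f_B·(-45.7) + f_C·(-51.1) = -41.4 − (-22.971) = -18.429
Substitute f_C = 0.378 − f_B:
f_B·(-45.7 − -51.1) = -18.429 − 0.378×(-51.1) = 0.887
f_B = 0.887 / 5.4 = 0.1642

0.164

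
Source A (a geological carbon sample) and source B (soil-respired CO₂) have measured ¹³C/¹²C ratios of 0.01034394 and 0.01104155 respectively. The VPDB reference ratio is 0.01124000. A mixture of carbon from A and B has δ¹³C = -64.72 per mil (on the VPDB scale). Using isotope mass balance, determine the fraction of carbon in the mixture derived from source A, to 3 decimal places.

0.758

δ_A = (0.01034394/0.01124000 − 1)×1000 = (0.920279 − 1)×1000 = -79.721 per mil
δ_B = (0.01104155/0.01124000 − 1)×1000 = (0.982344 − 1)×1000 = -17.656 per mil
f_A = (δ_mix − δ_B)/(δ_A − δ_B) = (-64.72 − (-17.656))/(-79.721 − (-17.656))
f_A = -47.064 / -62.065 = 0.7583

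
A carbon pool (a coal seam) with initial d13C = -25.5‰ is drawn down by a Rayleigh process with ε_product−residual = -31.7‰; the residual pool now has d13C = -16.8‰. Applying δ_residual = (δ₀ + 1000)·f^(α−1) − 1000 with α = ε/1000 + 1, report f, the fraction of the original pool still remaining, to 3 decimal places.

0.755

α − 1 = ε/1000 = -0.0317
(δ_res + 1000)/(δ₀ + 1000) = (-16.8 + 1000)/(-25.5 + 1000) = 983.2/974.5 = 1.008928
f = 1.008928^(1/-0.0317) = exp(ln(1.008928)/-0.0317) = exp(0.00889/-0.0317)
f = exp(-0.2804) = 0.7555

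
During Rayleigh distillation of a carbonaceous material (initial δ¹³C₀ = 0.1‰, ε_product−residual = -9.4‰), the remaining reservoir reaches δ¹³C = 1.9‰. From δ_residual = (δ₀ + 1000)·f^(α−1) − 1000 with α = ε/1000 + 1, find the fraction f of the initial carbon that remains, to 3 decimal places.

α − 1 = ε/1000 = -0.0094
(δ_res + 1000)/(δ₀ + 1000) = (1.9 + 1000)/(0.1 + 1000) = 1001.9/1000.1 = 1.001800
f = 1.001800^(1/-0.0094) = exp(ln(1.001800)/-0.0094) = exp(0.00180/-0.0094)
f = exp(-0.1913) = 0.8259

0.826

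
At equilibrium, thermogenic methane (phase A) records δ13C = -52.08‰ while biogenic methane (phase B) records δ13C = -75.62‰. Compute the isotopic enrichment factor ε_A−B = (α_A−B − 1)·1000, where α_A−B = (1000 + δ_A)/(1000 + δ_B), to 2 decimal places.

25.47‰

α_A−B = (1000 + -52.08) / (1000 + -75.62) = 947.92 / 924.38 = 1.025466
ε_A−B = (1.025466 − 1) × 1000 = 25.466‰
(The approximation ε ≈ δ_A − δ_B would give 23.54‰.)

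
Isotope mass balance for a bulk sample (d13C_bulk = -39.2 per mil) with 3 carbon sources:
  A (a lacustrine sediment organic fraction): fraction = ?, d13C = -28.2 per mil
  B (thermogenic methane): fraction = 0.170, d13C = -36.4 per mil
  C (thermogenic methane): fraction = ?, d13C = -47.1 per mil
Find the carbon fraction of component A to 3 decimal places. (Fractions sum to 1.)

0.322

Let f_A and f_C be the unknown fractions; fractions sum to 1 so f_A + f_C = 0.830.
Mass balance: Σ fᵢ·δᵢ = δ_bulk ⇒ f_A·(-28.2) + f_C·(-47.1) = -39.2 − (-6.188) = -33.012
Substitute f_C = 0.830 − f_A:
f_A·(-28.2 − -47.1) = -33.012 − 0.830×(-47.1) = 6.081
f_A = 6.081 / 18.9 = 0.3217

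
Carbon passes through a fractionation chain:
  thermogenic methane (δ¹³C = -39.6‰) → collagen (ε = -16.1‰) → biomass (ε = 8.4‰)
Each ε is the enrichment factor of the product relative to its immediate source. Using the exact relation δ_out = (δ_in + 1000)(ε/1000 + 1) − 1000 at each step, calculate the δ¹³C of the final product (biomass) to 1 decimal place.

-47.1‰

step 1: δ = (-39.60 + 1000)·(-16.1/1000 + 1) − 1000 = -55.06‰
step 2: δ = (-55.06 + 1000)·(8.4/1000 + 1) − 1000 = -47.12‰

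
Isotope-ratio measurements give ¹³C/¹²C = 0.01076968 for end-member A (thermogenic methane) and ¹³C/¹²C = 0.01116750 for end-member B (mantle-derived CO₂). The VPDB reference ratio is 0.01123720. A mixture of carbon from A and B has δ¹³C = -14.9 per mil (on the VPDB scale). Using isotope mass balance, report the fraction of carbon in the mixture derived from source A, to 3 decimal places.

0.246

δ_A = (0.01076968/0.01123720 − 1)×1000 = (0.958395 − 1)×1000 = -41.605 per mil
δ_B = (0.01116750/0.01123720 − 1)×1000 = (0.993797 − 1)×1000 = -6.203 per mil
f_A = (δ_mix − δ_B)/(δ_A − δ_B) = (-14.9 − (-6.203))/(-41.605 − (-6.203))
f_A = -8.697 / -35.402 = 0.2457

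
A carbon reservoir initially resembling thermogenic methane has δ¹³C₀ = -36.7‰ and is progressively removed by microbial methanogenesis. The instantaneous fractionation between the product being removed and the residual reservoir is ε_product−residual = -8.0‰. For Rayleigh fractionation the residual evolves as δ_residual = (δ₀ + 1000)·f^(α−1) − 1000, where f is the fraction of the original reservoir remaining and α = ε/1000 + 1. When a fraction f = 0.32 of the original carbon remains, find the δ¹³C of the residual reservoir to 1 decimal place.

-27.9‰

Rayleigh residual: δ_res = (δ₀ + 1000)·f^(α−1) − 1000
α = ε/1000 + 1 = 0.99200, so α − 1 = -0.00800
f^(α−1) = 0.32^(-0.00800) = 1.009157
δ_res = (-36.7 + 1000) × 1.009157 − 1000 = 972.121 − 1000 = -27.88‰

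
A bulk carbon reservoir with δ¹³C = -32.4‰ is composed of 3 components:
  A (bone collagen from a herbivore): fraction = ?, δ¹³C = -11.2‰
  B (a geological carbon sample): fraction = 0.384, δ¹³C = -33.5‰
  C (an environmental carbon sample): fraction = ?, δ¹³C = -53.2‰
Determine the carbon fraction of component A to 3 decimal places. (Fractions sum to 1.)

Let f_A and f_C be the unknown fractions; fractions sum to 1 so f_A + f_C = 0.616.
Mass balance: Σ fᵢ·δᵢ = δ_bulk ⇒ f_A·(-11.2) + f_C·(-53.2) = -32.4 − (-12.864) = -19.536
Substitute f_C = 0.616 − f_A:
f_A·(-11.2 − -53.2) = -19.536 − 0.616×(-53.2) = 13.235
f_A = 13.235 / 42.0 = 0.3151

0.315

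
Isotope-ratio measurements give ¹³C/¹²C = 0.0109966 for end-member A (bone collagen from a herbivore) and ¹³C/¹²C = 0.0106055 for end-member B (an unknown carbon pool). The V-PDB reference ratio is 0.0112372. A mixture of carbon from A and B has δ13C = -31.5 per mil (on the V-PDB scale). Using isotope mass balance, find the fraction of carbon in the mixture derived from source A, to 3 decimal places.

δ_A = (0.0109966/0.0112372 − 1)×1000 = (0.978589 − 1)×1000 = -21.411 per mil
δ_B = (0.0106055/0.0112372 − 1)×1000 = (0.943785 − 1)×1000 = -56.215 per mil
f_A = (δ_mix − δ_B)/(δ_A − δ_B) = (-31.5 − (-56.215))/(-21.411 − (-56.215))
f_A = 24.715 / 34.804 = 0.7101

0.710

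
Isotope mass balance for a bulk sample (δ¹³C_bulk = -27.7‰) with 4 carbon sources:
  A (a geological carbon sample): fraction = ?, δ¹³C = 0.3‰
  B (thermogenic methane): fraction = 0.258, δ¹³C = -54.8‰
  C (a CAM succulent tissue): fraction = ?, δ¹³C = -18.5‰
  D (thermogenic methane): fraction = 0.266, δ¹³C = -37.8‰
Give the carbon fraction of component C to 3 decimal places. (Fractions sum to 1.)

Let f_C and f_A be the unknown fractions; fractions sum to 1 so f_C + f_A = 0.476.
Mass balance: Σ fᵢ·δᵢ = δ_bulk ⇒ f_C·(-18.5) + f_A·(0.3) = -27.7 − (-24.193) = -3.507
Substitute f_A = 0.476 − f_C:
f_C·(-18.5 − 0.3) = -3.507 − 0.476×(0.3) = -3.650
f_C = -3.650 / -18.8 = 0.1941

0.194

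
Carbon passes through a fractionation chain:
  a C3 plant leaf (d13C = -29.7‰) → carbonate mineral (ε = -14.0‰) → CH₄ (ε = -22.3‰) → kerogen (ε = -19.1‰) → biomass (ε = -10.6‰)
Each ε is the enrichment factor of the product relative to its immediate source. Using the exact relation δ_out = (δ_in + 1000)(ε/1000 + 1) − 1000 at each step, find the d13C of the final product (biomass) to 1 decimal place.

step 1: δ = (-29.70 + 1000)·(-14.0/1000 + 1) − 1000 = -43.28‰
step 2: δ = (-43.28 + 1000)·(-22.3/1000 + 1) − 1000 = -64.62‰
step 3: δ = (-64.62 + 1000)·(-19.1/1000 + 1) − 1000 = -82.48‰
step 4: δ = (-82.48 + 1000)·(-10.6/1000 + 1) − 1000 = -92.21‰

-92.2‰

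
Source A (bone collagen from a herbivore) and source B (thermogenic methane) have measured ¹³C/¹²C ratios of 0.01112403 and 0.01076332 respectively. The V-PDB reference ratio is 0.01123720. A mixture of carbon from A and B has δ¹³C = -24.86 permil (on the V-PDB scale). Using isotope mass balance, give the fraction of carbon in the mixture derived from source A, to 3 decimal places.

δ_A = (0.01112403/0.01123720 − 1)×1000 = (0.989929 − 1)×1000 = -10.071 permil
δ_B = (0.01076332/0.01123720 − 1)×1000 = (0.957829 − 1)×1000 = -42.171 permil
f_A = (δ_mix − δ_B)/(δ_A − δ_B) = (-24.86 − (-42.171))/(-10.071 − (-42.171))
f_A = 17.311 / 32.100 = 0.5393

0.539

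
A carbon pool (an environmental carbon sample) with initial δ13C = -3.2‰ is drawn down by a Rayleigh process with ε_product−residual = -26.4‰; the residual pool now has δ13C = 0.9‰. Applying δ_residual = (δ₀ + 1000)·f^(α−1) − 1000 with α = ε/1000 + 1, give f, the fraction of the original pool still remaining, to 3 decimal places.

α − 1 = ε/1000 = -0.0264
(δ_res + 1000)/(δ₀ + 1000) = (0.9 + 1000)/(-3.2 + 1000) = 1000.9/996.8 = 1.004113
f = 1.004113^(1/-0.0264) = exp(ln(1.004113)/-0.0264) = exp(0.00410/-0.0264)
f = exp(-0.1555) = 0.8560

0.856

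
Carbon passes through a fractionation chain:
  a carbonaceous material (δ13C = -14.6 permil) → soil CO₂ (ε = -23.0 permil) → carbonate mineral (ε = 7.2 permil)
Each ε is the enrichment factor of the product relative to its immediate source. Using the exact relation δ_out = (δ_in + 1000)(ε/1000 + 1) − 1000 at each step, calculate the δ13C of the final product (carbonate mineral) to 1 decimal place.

step 1: δ = (-14.60 + 1000)·(-23.0/1000 + 1) − 1000 = -37.26 permil
step 2: δ = (-37.26 + 1000)·(7.2/1000 + 1) − 1000 = -30.33 permil

-30.3 permil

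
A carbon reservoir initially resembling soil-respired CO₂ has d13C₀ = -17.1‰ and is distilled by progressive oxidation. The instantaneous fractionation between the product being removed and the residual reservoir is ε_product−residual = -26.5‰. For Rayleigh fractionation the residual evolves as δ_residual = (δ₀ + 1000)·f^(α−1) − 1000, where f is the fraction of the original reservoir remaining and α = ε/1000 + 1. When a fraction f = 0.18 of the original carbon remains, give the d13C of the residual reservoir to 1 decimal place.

Rayleigh residual: δ_res = (δ₀ + 1000)·f^(α−1) − 1000
α = ε/1000 + 1 = 0.97350, so α − 1 = -0.02650
f^(α−1) = 0.18^(-0.02650) = 1.046490
δ_res = (-17.1 + 1000) × 1.046490 − 1000 = 1028.595 − 1000 = 28.60‰

28.6‰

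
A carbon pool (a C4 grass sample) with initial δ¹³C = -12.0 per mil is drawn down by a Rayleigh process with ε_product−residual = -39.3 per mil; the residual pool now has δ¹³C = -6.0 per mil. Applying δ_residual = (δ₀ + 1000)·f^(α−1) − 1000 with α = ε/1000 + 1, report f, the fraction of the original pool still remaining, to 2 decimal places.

α − 1 = ε/1000 = -0.0393
(δ_res + 1000)/(δ₀ + 1000) = (-6.0 + 1000)/(-12.0 + 1000) = 994.0/988.0 = 1.006073
f = 1.006073^(1/-0.0393) = exp(ln(1.006073)/-0.0393) = exp(0.00605/-0.0393)
f = exp(-0.1541) = 0.8572

0.86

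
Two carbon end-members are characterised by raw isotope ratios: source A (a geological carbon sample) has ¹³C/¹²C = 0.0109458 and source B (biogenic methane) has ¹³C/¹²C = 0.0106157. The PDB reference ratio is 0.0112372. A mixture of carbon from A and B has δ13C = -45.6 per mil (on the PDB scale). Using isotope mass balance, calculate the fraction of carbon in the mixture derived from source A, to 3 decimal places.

δ_A = (0.0109458/0.0112372 − 1)×1000 = (0.974068 − 1)×1000 = -25.932 per mil
δ_B = (0.0106157/0.0112372 − 1)×1000 = (0.944693 − 1)×1000 = -55.307 per mil
f_A = (δ_mix − δ_B)/(δ_A − δ_B) = (-45.6 − (-55.307))/(-25.932 − (-55.307))
f_A = 9.707 / 29.376 = 0.3305

0.330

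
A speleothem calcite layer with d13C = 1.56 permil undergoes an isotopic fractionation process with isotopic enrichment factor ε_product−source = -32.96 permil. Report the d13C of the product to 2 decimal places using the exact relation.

To first order, δ_product ≈ δ_source + ε = -31.40 permil.
Exactly, δ_product = (δ_source + 1000)·(ε/1000 + 1) − 1000.
δ_product = (1.56 + 1000) × (-32.96/1000 + 1) − 1000
δ_product = -31.451 permil

-31.45 permil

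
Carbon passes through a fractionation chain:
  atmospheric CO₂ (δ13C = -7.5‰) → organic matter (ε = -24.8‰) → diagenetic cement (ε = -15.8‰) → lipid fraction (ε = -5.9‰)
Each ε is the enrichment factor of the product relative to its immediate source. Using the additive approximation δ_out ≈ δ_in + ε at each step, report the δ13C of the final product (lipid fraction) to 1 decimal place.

-54.0‰

step 1: δ ≈ -7.5 + (-24.8) = -32.3‰
step 2: δ ≈ -32.3 + (-15.8) = -48.1‰
step 3: δ ≈ -48.1 + (-5.9) = -54.0‰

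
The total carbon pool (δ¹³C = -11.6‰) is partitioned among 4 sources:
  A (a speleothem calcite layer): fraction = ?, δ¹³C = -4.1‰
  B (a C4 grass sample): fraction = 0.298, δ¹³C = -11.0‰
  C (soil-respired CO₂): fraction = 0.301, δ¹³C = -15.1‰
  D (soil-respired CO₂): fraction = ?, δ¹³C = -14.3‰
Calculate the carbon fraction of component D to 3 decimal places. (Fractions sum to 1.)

0.209

Let f_D and f_A be the unknown fractions; fractions sum to 1 so f_D + f_A = 0.401.
Mass balance: Σ fᵢ·δᵢ = δ_bulk ⇒ f_D·(-14.3) + f_A·(-4.1) = -11.6 − (-7.823) = -3.777
Substitute f_A = 0.401 − f_D:
f_D·(-14.3 − -4.1) = -3.777 − 0.401×(-4.1) = -2.133
f_D = -2.133 / -10.2 = 0.2091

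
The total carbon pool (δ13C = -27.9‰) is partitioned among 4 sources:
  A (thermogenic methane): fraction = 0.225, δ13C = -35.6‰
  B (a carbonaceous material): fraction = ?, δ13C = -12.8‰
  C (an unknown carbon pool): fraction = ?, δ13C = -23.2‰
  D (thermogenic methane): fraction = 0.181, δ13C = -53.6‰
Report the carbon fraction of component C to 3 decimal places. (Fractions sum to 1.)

Let f_C and f_B be the unknown fractions; fractions sum to 1 so f_C + f_B = 0.594.
Mass balance: Σ fᵢ·δᵢ = δ_bulk ⇒ f_C·(-23.2) + f_B·(-12.8) = -27.9 − (-17.712) = -10.188
Substitute f_B = 0.594 − f_C:
f_C·(-23.2 − -12.8) = -10.188 − 0.594×(-12.8) = -2.585
f_C = -2.585 / -10.4 = 0.2486

0.249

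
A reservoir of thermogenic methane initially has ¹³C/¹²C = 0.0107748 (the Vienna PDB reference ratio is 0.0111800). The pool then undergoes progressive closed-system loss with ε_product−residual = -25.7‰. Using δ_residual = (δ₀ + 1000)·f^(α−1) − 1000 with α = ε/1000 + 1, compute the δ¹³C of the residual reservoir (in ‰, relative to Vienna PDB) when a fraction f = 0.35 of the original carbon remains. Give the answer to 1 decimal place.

δ₀ = (0.0107748/0.0111800 − 1)×1000 = (0.963757 − 1)×1000 = -36.243‰
α − 1 = ε/1000 = -0.0257
f^(α−1) = 0.35^(-0.0257) = 1.027348
δ_res = (-36.243 + 1000) × 1.027348 − 1000 = 990.113 − 1000 = -9.89‰

-9.9‰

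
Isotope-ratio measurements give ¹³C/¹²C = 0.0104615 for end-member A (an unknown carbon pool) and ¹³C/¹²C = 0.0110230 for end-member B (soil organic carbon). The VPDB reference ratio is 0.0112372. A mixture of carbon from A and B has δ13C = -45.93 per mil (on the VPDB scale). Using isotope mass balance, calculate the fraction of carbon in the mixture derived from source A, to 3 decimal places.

0.538

δ_A = (0.0104615/0.0112372 − 1)×1000 = (0.930970 − 1)×1000 = -69.030 per mil
δ_B = (0.0110230/0.0112372 − 1)×1000 = (0.980938 − 1)×1000 = -19.062 per mil
f_A = (δ_mix − δ_B)/(δ_A − δ_B) = (-45.93 − (-19.062))/(-69.030 − (-19.062))
f_A = -26.868 / -49.968 = 0.5377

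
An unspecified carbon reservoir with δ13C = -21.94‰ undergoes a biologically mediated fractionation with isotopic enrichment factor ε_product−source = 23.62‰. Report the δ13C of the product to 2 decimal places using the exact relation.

Exactly, δ_product = (δ_source + 1000)·(ε/1000 + 1) − 1000.
δ_product = (-21.94 + 1000) × (23.62/1000 + 1) − 1000
δ_product = 1.162‰

1.16‰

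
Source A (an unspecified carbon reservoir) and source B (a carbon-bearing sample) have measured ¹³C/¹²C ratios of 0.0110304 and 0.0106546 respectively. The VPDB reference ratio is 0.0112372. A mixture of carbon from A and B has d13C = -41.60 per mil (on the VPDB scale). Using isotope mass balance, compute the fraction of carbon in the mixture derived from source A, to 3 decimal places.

0.306

δ_A = (0.0110304/0.0112372 − 1)×1000 = (0.981597 − 1)×1000 = -18.403 per mil
δ_B = (0.0106546/0.0112372 − 1)×1000 = (0.948154 − 1)×1000 = -51.846 per mil
f_A = (δ_mix − δ_B)/(δ_A − δ_B) = (-41.60 − (-51.846))/(-18.403 − (-51.846))
f_A = 10.246 / 33.442 = 0.3064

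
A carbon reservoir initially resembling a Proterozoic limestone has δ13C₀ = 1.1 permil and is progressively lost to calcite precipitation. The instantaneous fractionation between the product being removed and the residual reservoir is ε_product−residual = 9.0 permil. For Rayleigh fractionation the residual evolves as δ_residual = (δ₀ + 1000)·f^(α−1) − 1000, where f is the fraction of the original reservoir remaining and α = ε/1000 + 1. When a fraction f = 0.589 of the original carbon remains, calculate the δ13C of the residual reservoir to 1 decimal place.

Rayleigh residual: δ_res = (δ₀ + 1000)·f^(α−1) − 1000
α = ε/1000 + 1 = 1.00900, so α − 1 = 0.00900
f^(α−1) = 0.589^(0.00900) = 0.995247
δ_res = (1.1 + 1000) × 0.995247 − 1000 = 996.342 − 1000 = -3.66 permil

-3.7 permil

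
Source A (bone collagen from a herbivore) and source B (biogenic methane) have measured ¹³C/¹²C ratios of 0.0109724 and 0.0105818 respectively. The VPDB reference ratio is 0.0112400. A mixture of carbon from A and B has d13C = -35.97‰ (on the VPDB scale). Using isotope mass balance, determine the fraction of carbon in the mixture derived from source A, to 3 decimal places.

δ_A = (0.0109724/0.0112400 − 1)×1000 = (0.976192 − 1)×1000 = -23.808‰
δ_B = (0.0105818/0.0112400 − 1)×1000 = (0.941441 − 1)×1000 = -58.559‰
f_A = (δ_mix − δ_B)/(δ_A − δ_B) = (-35.97 − (-58.559))/(-23.808 − (-58.559))
f_A = 22.589 / 34.751 = 0.6500

0.650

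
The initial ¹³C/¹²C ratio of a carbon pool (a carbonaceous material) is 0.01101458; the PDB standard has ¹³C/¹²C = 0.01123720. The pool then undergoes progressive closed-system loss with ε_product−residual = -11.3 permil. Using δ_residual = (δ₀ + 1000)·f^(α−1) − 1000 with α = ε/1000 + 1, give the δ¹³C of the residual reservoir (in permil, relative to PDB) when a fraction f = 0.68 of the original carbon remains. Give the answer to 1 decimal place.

δ₀ = (0.01101458/0.01123720 − 1)×1000 = (0.980189 − 1)×1000 = -19.811 permil
α − 1 = ε/1000 = -0.0113
f^(α−1) = 0.68^(-0.0113) = 1.004367
δ_res = (-19.811 + 1000) × 1.004367 − 1000 = 984.470 − 1000 = -15.53 permil

-15.5 permil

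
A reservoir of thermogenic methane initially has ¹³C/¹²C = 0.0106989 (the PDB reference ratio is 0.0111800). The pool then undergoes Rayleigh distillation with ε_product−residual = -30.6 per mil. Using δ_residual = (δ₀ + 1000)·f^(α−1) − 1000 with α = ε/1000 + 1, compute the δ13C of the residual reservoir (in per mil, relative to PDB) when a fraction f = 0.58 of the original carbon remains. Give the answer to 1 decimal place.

δ₀ = (0.0106989/0.0111800 − 1)×1000 = (0.956968 − 1)×1000 = -43.032 per mil
α − 1 = ε/1000 = -0.0306
f^(α−1) = 0.58^(-0.0306) = 1.016808
δ_res = (-43.032 + 1000) × 1.016808 − 1000 = 973.053 − 1000 = -26.95 per mil

-26.9 per mil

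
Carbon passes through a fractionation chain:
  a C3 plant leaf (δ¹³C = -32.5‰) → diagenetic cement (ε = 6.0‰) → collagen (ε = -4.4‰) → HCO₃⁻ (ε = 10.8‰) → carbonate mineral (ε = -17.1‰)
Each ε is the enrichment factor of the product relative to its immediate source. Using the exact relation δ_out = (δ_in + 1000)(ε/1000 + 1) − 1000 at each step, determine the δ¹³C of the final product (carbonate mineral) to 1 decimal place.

-37.3‰

step 1: δ = (-32.50 + 1000)·(6.0/1000 + 1) − 1000 = -26.70‰
step 2: δ = (-26.70 + 1000)·(-4.4/1000 + 1) − 1000 = -30.98‰
step 3: δ = (-30.98 + 1000)·(10.8/1000 + 1) − 1000 = -20.51‰
step 4: δ = (-20.51 + 1000)·(-17.1/1000 + 1) − 1000 = -37.26‰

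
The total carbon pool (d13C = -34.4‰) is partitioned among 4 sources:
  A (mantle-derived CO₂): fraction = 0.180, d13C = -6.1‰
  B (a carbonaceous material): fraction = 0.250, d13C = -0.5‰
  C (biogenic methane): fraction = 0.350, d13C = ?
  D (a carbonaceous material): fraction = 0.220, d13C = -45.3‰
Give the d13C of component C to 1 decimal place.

-66.3‰

Isotope mass balance: δ_bulk = Σ fᵢ·δᵢ.
-34.4 = 0.180×(-6.1) + 0.250×(-0.5) + 0.350×δ_C + 0.220×(-45.3)
0.350·δ_C = -34.4 − (-11.189) = -23.211
δ_C = -23.211 / 0.350 = -66.32‰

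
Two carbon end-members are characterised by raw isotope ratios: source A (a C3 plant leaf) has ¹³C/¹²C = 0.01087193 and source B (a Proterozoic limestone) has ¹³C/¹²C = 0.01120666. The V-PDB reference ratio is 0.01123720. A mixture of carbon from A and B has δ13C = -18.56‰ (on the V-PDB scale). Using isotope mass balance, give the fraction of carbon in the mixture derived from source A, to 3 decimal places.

0.532

δ_A = (0.01087193/0.01123720 − 1)×1000 = (0.967495 − 1)×1000 = -32.505‰
δ_B = (0.01120666/0.01123720 − 1)×1000 = (0.997282 − 1)×1000 = -2.718‰
f_A = (δ_mix − δ_B)/(δ_A − δ_B) = (-18.56 − (-2.718))/(-32.505 − (-2.718))
f_A = -15.842 / -29.788 = 0.5318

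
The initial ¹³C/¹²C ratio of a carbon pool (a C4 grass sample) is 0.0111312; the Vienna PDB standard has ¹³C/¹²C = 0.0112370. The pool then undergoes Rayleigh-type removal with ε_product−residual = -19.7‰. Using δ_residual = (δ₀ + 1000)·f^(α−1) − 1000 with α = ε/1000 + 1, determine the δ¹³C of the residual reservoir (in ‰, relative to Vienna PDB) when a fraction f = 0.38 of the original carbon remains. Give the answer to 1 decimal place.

9.6‰

δ₀ = (0.0111312/0.0112370 − 1)×1000 = (0.990585 − 1)×1000 = -9.415‰
α − 1 = ε/1000 = -0.0197
f^(α−1) = 0.38^(-0.0197) = 1.019244
δ_res = (-9.415 + 1000) × 1.019244 − 1000 = 1009.648 − 1000 = 9.65‰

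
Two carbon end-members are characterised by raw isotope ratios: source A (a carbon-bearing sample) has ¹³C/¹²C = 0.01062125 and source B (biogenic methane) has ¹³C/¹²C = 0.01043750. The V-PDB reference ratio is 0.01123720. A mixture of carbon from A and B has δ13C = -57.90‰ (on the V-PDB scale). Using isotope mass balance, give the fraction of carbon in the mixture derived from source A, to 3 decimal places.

δ_A = (0.01062125/0.01123720 − 1)×1000 = (0.945187 − 1)×1000 = -54.813‰
δ_B = (0.01043750/0.01123720 − 1)×1000 = (0.928835 − 1)×1000 = -71.165‰
f_A = (δ_mix − δ_B)/(δ_A − δ_B) = (-57.90 − (-71.165))/(-54.813 − (-71.165))
f_A = 13.265 / 16.352 = 0.8112

0.811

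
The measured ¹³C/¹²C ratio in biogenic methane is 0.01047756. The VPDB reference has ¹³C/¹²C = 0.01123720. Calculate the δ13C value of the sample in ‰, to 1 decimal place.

δ13C = (R_sample / R_standard − 1) × 1000
R_sample / R_standard = 0.01047756 / 0.01123720 = 0.932400
δ13C = (0.932400 − 1) × 1000 = -67.60‰

-67.6‰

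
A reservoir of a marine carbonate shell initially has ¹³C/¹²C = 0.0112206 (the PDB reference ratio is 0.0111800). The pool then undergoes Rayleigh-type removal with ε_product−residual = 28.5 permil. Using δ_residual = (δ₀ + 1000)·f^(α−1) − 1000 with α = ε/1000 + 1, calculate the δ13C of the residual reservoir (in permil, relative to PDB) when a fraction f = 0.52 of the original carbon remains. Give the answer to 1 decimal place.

δ₀ = (0.0112206/0.0111800 − 1)×1000 = (1.003631 − 1)×1000 = 3.631 permil
α − 1 = ε/1000 = 0.0285
f^(α−1) = 0.52^(0.0285) = 0.981536
δ_res = (3.631 + 1000) × 0.981536 − 1000 = 985.100 − 1000 = -14.90 permil

-14.9 permil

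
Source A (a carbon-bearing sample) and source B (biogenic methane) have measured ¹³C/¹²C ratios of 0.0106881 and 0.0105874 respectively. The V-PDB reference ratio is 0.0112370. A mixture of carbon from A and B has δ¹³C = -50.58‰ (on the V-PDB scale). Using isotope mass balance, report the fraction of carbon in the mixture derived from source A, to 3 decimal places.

δ_A = (0.0106881/0.0112370 − 1)×1000 = (0.951152 − 1)×1000 = -48.848‰
δ_B = (0.0105874/0.0112370 − 1)×1000 = (0.942191 − 1)×1000 = -57.809‰
f_A = (δ_mix − δ_B)/(δ_A − δ_B) = (-50.58 − (-57.809))/(-48.848 − (-57.809))
f_A = 7.229 / 8.961 = 0.8067

0.807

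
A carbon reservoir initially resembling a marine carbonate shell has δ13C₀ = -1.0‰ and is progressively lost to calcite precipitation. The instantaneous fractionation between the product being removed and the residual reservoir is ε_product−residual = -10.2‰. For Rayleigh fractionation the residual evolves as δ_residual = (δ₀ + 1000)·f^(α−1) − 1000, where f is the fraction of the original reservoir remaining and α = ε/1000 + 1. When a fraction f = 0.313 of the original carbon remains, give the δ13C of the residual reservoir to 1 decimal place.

10.9‰

Rayleigh residual: δ_res = (δ₀ + 1000)·f^(α−1) − 1000
α = ε/1000 + 1 = 0.98980, so α − 1 = -0.01020
f^(α−1) = 0.313^(-0.01020) = 1.011918
δ_res = (-1.0 + 1000) × 1.011918 − 1000 = 1010.906 − 1000 = 10.91‰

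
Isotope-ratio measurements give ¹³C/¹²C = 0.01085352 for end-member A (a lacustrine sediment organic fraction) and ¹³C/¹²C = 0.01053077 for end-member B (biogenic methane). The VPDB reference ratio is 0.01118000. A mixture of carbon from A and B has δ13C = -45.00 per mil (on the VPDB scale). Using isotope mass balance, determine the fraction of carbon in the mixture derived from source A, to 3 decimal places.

δ_A = (0.01085352/0.01118000 − 1)×1000 = (0.970798 − 1)×1000 = -29.202 per mil
δ_B = (0.01053077/0.01118000 − 1)×1000 = (0.941929 − 1)×1000 = -58.071 per mil
f_A = (δ_mix − δ_B)/(δ_A − δ_B) = (-45.00 − (-58.071))/(-29.202 − (-58.071))
f_A = 13.071 / 28.869 = 0.4528

0.453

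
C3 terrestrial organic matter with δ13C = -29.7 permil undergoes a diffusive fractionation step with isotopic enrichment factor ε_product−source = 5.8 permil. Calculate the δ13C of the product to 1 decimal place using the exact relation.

-24.1 permil

Exactly, δ_product = (δ_source + 1000)·(ε/1000 + 1) − 1000.
δ_product = (-29.7 + 1000) × (5.8/1000 + 1) − 1000
δ_product = -24.07 permil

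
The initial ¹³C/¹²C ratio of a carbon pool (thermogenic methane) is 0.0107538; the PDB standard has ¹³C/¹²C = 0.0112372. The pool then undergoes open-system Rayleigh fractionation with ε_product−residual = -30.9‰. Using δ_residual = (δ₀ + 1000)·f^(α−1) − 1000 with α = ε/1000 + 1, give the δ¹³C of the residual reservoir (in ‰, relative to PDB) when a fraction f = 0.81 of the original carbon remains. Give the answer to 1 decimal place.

δ₀ = (0.0107538/0.0112372 − 1)×1000 = (0.956982 − 1)×1000 = -43.018‰
α − 1 = ε/1000 = -0.0309
f^(α−1) = 0.81^(-0.0309) = 1.006533
δ_res = (-43.018 + 1000) × 1.006533 − 1000 = 963.234 − 1000 = -36.77‰

-36.8‰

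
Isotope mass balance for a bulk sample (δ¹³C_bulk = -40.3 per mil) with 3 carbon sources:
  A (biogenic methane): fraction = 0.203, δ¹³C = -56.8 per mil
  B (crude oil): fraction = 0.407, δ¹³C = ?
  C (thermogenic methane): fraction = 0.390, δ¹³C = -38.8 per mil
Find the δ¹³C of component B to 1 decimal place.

-33.5 per mil

Isotope mass balance: δ_bulk = Σ fᵢ·δᵢ.
-40.3 = 0.203×(-56.8) + 0.407×δ_B + 0.390×(-38.8)
0.407·δ_B = -40.3 − (-26.662) = -13.638
δ_B = -13.638 / 0.407 = -33.51 per mil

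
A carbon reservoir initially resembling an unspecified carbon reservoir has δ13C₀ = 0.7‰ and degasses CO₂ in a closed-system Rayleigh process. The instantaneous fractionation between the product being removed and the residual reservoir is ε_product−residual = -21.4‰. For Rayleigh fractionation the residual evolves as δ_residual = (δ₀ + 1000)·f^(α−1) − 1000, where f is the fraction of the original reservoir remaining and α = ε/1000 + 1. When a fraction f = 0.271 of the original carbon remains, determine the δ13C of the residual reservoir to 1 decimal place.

29.1‰

Rayleigh residual: δ_res = (δ₀ + 1000)·f^(α−1) − 1000
α = ε/1000 + 1 = 0.97860, so α − 1 = -0.02140
f^(α−1) = 0.271^(-0.02140) = 1.028335
δ_res = (0.7 + 1000) × 1.028335 − 1000 = 1029.054 − 1000 = 29.05‰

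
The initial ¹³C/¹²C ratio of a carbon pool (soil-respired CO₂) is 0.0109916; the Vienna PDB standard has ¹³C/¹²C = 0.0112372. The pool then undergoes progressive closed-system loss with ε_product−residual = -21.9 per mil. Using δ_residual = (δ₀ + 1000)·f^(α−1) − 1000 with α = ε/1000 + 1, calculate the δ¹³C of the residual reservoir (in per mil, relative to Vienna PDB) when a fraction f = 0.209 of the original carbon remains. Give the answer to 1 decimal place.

δ₀ = (0.0109916/0.0112372 − 1)×1000 = (0.978144 − 1)×1000 = -21.856 per mil
α − 1 = ε/1000 = -0.0219
f^(α−1) = 0.209^(-0.0219) = 1.034877
δ_res = (-21.856 + 1000) × 1.034877 − 1000 = 1012.259 − 1000 = 12.26 per mil

12.3 per mil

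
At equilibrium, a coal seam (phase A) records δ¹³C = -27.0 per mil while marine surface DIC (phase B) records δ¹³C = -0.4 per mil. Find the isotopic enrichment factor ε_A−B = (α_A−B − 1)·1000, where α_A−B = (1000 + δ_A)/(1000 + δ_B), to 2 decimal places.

-26.61 per mil

α_A−B = (1000 + -27.0) / (1000 + -0.4) = 973.0 / 999.6 = 0.973389
ε_A−B = (0.973389 − 1) × 1000 = -26.611 per mil
(The approximation ε ≈ δ_A − δ_B would give -26.6 per mil.)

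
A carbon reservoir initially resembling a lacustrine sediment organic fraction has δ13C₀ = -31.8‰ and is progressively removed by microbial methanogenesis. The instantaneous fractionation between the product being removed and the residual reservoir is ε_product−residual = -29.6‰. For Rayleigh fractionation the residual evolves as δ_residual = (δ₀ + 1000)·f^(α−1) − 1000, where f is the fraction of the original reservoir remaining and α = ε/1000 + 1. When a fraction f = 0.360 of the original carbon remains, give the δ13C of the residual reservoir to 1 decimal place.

Rayleigh residual: δ_res = (δ₀ + 1000)·f^(α−1) − 1000
α = ε/1000 + 1 = 0.97040, so α − 1 = -0.02960
f^(α−1) = 0.360^(-0.02960) = 1.030703
δ_res = (-31.8 + 1000) × 1.030703 − 1000 = 997.926 − 1000 = -2.07‰

-2.1‰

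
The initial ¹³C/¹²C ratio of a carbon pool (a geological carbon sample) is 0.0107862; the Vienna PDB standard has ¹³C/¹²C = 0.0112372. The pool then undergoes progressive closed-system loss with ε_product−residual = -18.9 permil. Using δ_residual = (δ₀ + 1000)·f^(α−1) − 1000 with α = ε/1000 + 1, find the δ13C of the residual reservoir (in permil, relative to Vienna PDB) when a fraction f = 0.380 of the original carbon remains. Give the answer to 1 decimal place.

δ₀ = (0.0107862/0.0112372 − 1)×1000 = (0.959865 − 1)×1000 = -40.135 permil
α − 1 = ε/1000 = -0.0189
f^(α−1) = 0.380^(-0.0189) = 1.018456
δ_res = (-40.135 + 1000) × 1.018456 − 1000 = 977.580 − 1000 = -22.42 permil

-22.4 permil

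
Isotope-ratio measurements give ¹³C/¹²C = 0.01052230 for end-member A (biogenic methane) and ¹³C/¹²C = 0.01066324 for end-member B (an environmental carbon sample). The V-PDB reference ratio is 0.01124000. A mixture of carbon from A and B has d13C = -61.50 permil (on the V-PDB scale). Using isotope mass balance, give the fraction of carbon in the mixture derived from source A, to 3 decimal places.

δ_A = (0.01052230/0.01124000 − 1)×1000 = (0.936148 − 1)×1000 = -63.852 permil
δ_B = (0.01066324/0.01124000 − 1)×1000 = (0.948687 − 1)×1000 = -51.313 permil
f_A = (δ_mix − δ_B)/(δ_A − δ_B) = (-61.50 − (-51.313))/(-63.852 − (-51.313))
f_A = -10.187 / -12.539 = 0.8124

0.812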